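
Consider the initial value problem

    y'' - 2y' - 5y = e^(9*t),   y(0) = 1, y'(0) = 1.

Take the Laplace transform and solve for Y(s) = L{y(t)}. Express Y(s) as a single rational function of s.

Y(s) = (s^2 - 10*s + 10)/(s^3 - 11*s^2 + 13*s + 45)

Apply the Laplace transform to the equation.
Using L{y''} = s^2 Y - s·y(0) - y'(0) and L{y'} = sY - y(0), with y(0) = 1, y'(0) = 1, the left side becomes (s^2 - 2*s - 5)Y - (s - 1).
The right side is L{e^(9*t)} = 1/(s - 9).
So (s^2 - 2*s - 5)Y = 1/(s - 9) + (s - 1).
Solve for Y(s) and write it as one ratio of polynomials.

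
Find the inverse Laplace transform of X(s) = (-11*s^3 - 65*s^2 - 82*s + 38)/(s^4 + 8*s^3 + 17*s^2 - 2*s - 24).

-2*exp(t) - 5*exp(-2*t) - exp(-3*t) - 3*exp(-4*t)

Factor the denominator: s^4 + 8*s^3 + 17*s^2 - 2*s - 24 = (s - 1)*(s + 2)*(s + 3)*(s + 4).
Partial fraction decomposition gives [-2/(s - 1)] + [-1/(s + 3)] + [-3/(s + 4)] + [-5/(s + 2)].
Invert each term: -2/(s - 1) ↔ -2e^(t); -1/(s + 3) ↔ -e^(-3t); -3/(s + 4) ↔ -3e^(-4t); -5/(s + 2) ↔ -5e^(-2t).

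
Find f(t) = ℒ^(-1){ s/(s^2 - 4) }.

Since L{cosh(2t)} = s/(s^2 - 4), the inverse is cosh(2*t).

f(t) = cosh(2*t)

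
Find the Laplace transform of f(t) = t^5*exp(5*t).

120/(s - 5)^6

L{t^5} = 5!/s^6 = 120/s^6.
By the first shifting theorem, multiplying by e^(5t) replaces s with s - 5.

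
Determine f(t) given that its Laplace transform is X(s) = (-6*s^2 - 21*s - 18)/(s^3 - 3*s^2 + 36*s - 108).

f(t) = -3*exp(3*t) - 5*sin(6*t) - 3*cos(6*t)

Factor the denominator: s^3 - 3*s^2 + 36*s - 108 = (s - 3)*(s^2 + 36).
Partial fraction decomposition gives [-3/(s - 3)] + [-3*s/(s^2 + 36)] + [-30/(s^2 + 36)].
Invert each term: -3/(s - 3) ↔ -3e^(3t); -3·s/(s^2 + 36) ↔ -3cos(6t); -5·6/(s^2 + 36) ↔ -5sin(6t).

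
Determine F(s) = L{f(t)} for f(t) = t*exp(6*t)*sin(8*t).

F(s) = 16*(s - 6)/(s^2 - 12*s + 100)^2

L{sin(8t)} = 8/(s^2 + 64).
Multiplying by e^(6t) shifts s → s - 6, so L{exp(6*t)*sin(8*t)} = 8/((s - 6)^2 + 64).
Then apply L{t·g(t)} = -d/ds[G(s)] with G(s) = 8/((s - 6)^2 + 64):
differentiating 1 time and applying the sign gives 16*(s - 6)/(s^2 - 12*s + 100)^2.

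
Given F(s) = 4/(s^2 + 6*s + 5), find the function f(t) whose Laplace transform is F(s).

Factor the denominator: s^2 + 6*s + 5 = (s + 1)*(s + 5).
Partial fraction decomposition gives [-1/(s + 5)] + [1/(s + 1)].
Invert each term: -1/(s + 5) ↔ -e^(-5t); 1/(s + 1) ↔ e^(-t).

f(t) = exp(-t) - exp(-5*t)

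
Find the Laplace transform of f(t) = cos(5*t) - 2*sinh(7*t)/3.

Apply the Laplace transform termwise.
(-2/3)·[L{sinh(7t)} = 7/(s^2 - 49)]; L{cos(5t)} = s/(s^2 + 25).

s/(s^2 + 25) - 14/(3*(s^2 - 49))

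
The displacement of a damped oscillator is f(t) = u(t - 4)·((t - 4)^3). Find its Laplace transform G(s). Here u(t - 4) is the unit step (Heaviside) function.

By the second shifting theorem, L{u(t - c)·g(t - c)} = e^(-cs)·H(s) with c = 4 and H(s) = L{g(t)}.
L{t^3} = 3!/s^4 = 6/s^4.

G(s) = 6*exp(-4*s)/s^4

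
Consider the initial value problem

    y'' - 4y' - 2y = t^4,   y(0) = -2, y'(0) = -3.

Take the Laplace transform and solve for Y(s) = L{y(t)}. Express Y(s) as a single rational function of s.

Y(s) = (-2*s^6 + 5*s^5 + 24)/(s^7 - 4*s^6 - 2*s^5)

Transform both sides with L{·}.
With L{y''} = s^2 Y - s·y(0) - y'(0) and L{y'} = sY - y(0), with y(0) = -2, y'(0) = -3: the LHS transforms to (s^2 - 4*s - 2)Y - (-2*s + 5).
The right side is L{t^4} = 24/s^5.
So (s^2 - 4*s - 2)Y = 24/s^5 + (-2*s + 5).
Isolate Y and clear denominators.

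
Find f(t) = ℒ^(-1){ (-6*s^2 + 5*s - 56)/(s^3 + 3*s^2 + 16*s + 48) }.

f(t) = 2*sin(4*t) - cos(4*t) - 5*exp(-3*t)

Factor the denominator: s^3 + 3*s^2 + 16*s + 48 = (s + 3)*(s^2 + 16).
Partial fraction decomposition gives [-5/(s + 3)] + [-s/(s^2 + 16)] + [8/(s^2 + 16)].
Invert each term: -5/(s + 3) ↔ -5e^(-3t); -1·s/(s^2 + 16) ↔ -cos(4t); 2·4/(s^2 + 16) ↔ 2sin(4t).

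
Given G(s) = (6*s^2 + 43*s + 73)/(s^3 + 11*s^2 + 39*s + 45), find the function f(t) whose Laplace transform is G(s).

Factor the denominator: s^3 + 11*s^2 + 39*s + 45 = (s + 3)^2*(s + 5).
Partial fraction decomposition gives [4/(s + 3)] + [-1/(s + 3)^2] + [2/(s + 5)].
Invert each term: 4/(s + 3) ↔ 4e^(-3t); -1/(s + 3)^2 ↔ -t·e^(-3t); 2/(s + 5) ↔ 2e^(-5t).

f(t) = -t*exp(-3*t) + 4*exp(-3*t) + 2*exp(-5*t)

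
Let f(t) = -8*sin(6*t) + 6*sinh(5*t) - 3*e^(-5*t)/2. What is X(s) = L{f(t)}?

The transform is linear, so treat each term independently.
(-8)·[L{sin(6t)} = 6/(s^2 + 36)]; (-3/2)·[L{e^(-5t)} = 1/(s + 5)]; (6)·[L{sinh(5t)} = 5/(s^2 - 25)].

X(s) = -48/(s^2 + 36) + 30/(s^2 - 25) - 3/(2*(s + 5))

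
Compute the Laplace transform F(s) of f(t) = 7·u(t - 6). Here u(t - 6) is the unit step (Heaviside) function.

F(s) = 7*exp(-6*s)/s

By the second shifting theorem, L{u(t - c)·g(t - c)} = e^(-cs)·G(s) with c = 6 and G(s) = L{g(t)}.
L{7} = 7/s.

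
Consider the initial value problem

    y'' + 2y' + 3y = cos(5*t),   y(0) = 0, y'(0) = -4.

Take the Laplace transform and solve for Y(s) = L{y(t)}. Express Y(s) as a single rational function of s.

Transform both sides with L{·}.
Using L{y''} = s^2 Y - s·y(0) - y'(0) and L{y'} = sY - y(0), with y(0) = 0, y'(0) = -4, the left side becomes (s^2 + 2*s + 3)Y - (-4).
The right side is L{cos(5*t)} = s/(s^2 + 25).
So (s^2 + 2*s + 3)Y = s/(s^2 + 25) + (-4).
Isolate Y and clear denominators.

Y(s) = (-4*s^2 + s - 100)/(s^4 + 2*s^3 + 28*s^2 + 50*s + 75)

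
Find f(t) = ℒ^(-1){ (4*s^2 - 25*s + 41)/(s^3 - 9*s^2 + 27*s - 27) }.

f(t) = t^2*exp(3*t) - t*exp(3*t) + 4*exp(3*t)

Factor the denominator: s^3 - 9*s^2 + 27*s - 27 = (s - 3)^3.
Partial fraction decomposition gives [4/(s - 3)] + [-1/(s - 3)^2] + [2/(s - 3)^3].
Invert each term: 4/(s - 3) ↔ 4e^(3t); -1/(s - 3)^2 ↔ -t·e^(3t); 2/(s - 3)^3 ↔ (1)t^2·e^(3t).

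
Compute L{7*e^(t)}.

7/(s - 1)

L{7} = 7/s.
By the first shifting theorem, multiplying by e^(t) replaces s with s - 1.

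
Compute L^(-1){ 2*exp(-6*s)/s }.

The factor e^(-6s) signals a time shift by c = 6 (second shifting theorem).
L{2} = 2/s, so L^-1{2/s} = 2.
Hence the inverse is u(t - 6) times that function evaluated at t - 6.

Heaviside(t - 6)*(2)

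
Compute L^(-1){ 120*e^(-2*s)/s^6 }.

Heaviside(t - 2)*((t - 2)^5)

The factor e^(-2s) signals a time shift by c = 2 (second shifting theorem).
L{t^5} = 5!/s^6 = 120/s^6, so L^-1{120/s^6} = t^5.
Hence the inverse is u(t - 2) times that function evaluated at t - 2.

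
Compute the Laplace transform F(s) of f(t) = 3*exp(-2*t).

F(s) = 3/(s + 2)

L{3} = 3/s.
By the first shifting theorem, multiplying by e^(-2t) replaces s with s + 2.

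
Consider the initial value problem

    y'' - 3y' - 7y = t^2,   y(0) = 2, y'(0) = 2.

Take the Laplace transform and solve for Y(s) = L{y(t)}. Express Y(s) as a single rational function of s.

Laplace-transform each side.
The derivative rules (L{y''} = s^2 Y - s·y(0) - y'(0) and L{y'} = sY - y(0), with y(0) = 2, y'(0) = 2) turn the left side into (s^2 - 3*s - 7)Y - (2*s - 4).
The right side is L{t^2} = 2/s^3.
So (s^2 - 3*s - 7)Y = 2/s^3 + (2*s - 4).
Divide through and combine into a single rational function.

Y(s) = (2*s^4 - 4*s^3 + 2)/(s^5 - 3*s^4 - 7*s^3)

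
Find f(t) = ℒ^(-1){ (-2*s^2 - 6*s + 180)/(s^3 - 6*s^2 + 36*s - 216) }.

f(t) = exp(6*t) - 4*sin(6*t) - 3*cos(6*t)

Factor the denominator: s^3 - 6*s^2 + 36*s - 216 = (s - 6)*(s^2 + 36).
Partial fraction decomposition gives [1/(s - 6)] + [-3*s/(s^2 + 36)] + [-24/(s^2 + 36)].
Invert each term: 1/(s - 6) ↔ e^(6t); -3·s/(s^2 + 36) ↔ -3cos(6t); -4·6/(s^2 + 36) ↔ -4sin(6t).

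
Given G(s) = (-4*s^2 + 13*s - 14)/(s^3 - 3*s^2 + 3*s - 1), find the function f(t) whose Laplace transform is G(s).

Factor the denominator: s^3 - 3*s^2 + 3*s - 1 = (s - 1)^3.
Partial fraction decomposition gives [-4/(s - 1)] + [5/(s - 1)^2] + [-5/(s - 1)^3].
Invert each term: -4/(s - 1) ↔ -4e^(t); 5/(s - 1)^2 ↔ 5t·e^(t); -5/(s - 1)^3 ↔ (-5/2)t^2·e^(t).

f(t) = -5*t^2*exp(t)/2 + 5*t*exp(t) - 4*exp(t)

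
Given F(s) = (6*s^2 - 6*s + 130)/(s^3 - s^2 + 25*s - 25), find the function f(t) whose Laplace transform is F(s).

f(t) = 5*exp(t) - sin(5*t) + cos(5*t)

Factor the denominator: s^3 - s^2 + 25*s - 25 = (s - 1)*(s^2 + 25).
Partial fraction decomposition gives [5/(s - 1)] + [s/(s^2 + 25)] + [-5/(s^2 + 25)].
Invert each term: 5/(s - 1) ↔ 5e^(t); 1·s/(s^2 + 25) ↔ cos(5t); -1·5/(s^2 + 25) ↔ -sin(5t).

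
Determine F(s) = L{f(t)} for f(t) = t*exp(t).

F(s) = (s - 1)^(-2)

L{t} = 1!/s^2 = 1/s^2.
By the first shifting theorem, multiplying by e^(t) replaces s with s - 1.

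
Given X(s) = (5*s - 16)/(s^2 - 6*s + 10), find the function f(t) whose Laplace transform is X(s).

Complete the square in the denominator: s^2 - 6*s + 10 = (s - 3)^2 + 1^2.
Split the numerator to match: 5*s - 16 = 5·(s - 3) - 1·1.
Invert each term: 5·(s - 3)/((s - 3)^2 + 1) ↔ 5e^(3t)cos(t); -1·1/((s - 3)^2 + 1) ↔ -e^(3t)sin(t).

f(t) = -exp(3*t)*sin(t) + 5*exp(3*t)*cos(t)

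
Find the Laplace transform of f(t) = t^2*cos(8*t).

2*s*(s^2 - 192)/(s^2 + 64)^3

L{cos(8t)} = s/(s^2 + 64).
Then apply L{t^2·g(t)} = (-1)^2 d^2/ds^2[G(s)] with G(s) = s/(s^2 + 64):
differentiating 2 times and applying the sign gives 2*s*(s^2 - 192)/(s^2 + 64)^3.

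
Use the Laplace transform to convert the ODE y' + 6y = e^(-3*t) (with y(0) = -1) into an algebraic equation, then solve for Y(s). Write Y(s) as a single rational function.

Transform both sides with L{·}.
With L{y'} = sY - y(0) = sY - (-1): the LHS transforms to (s + 6)Y - (-1).
The right side is L{e^(-3*t)} = 1/(s + 3).
So (s + 6)Y = 1/(s + 3) + (-1).
Divide through and combine into a single rational function.

Y(s) = (-s - 2)/(s^2 + 9*s + 18)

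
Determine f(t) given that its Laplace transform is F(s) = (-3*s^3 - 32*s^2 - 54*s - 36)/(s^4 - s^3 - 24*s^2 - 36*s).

Factor the denominator: s^4 - s^3 - 24*s^2 - 36*s = s*(s - 6)*(s + 2)*(s + 3).
Partial fraction decomposition gives [-2/(s + 2)] + [-5/(s - 6)] + [3/(s + 3)] + [1/s].
Invert each term: -2/(s + 2) ↔ -2e^(-2t); -5/(s - 6) ↔ -5e^(6t); 3/(s + 3) ↔ 3e^(-3t); 1/(s - 0) ↔ e^(0t).

f(t) = -5*exp(6*t) + 1 - 2*exp(-2*t) + 3*exp(-3*t)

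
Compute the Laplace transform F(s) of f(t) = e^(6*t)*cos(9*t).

F(s) = (s - 6)/((s - 6)^2 + 81)

L{cos(9t)} = s/(s^2 + 81).
By the first shifting theorem, multiplying by e^(6t) replaces s with s - 6.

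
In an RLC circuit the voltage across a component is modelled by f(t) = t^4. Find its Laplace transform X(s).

L{t^4} = 4!/s^5 = 24/s^5.

X(s) = 24/s^5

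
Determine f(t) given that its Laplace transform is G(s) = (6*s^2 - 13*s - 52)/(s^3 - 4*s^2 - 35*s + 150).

Factor the denominator: s^3 - 4*s^2 - 35*s + 150 = (s - 5)^2*(s + 6).
Partial fraction decomposition gives [4/(s - 5)] + [3/(s - 5)^2] + [2/(s + 6)].
Invert each term: 4/(s - 5) ↔ 4e^(5t); 3/(s - 5)^2 ↔ 3t·e^(5t); 2/(s + 6) ↔ 2e^(-6t).

f(t) = 3*t*exp(5*t) + 4*exp(5*t) + 2*exp(-6*t)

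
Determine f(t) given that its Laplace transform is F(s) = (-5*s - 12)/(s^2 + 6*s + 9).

Factor the denominator: s^2 + 6*s + 9 = (s + 3)^2.
Partial fraction decomposition gives [-5/(s + 3)] + [3/(s + 3)^2].
Invert each term: -5/(s + 3) ↔ -5e^(-3t); 3/(s + 3)^2 ↔ 3t·e^(-3t).

f(t) = 3*t*exp(-3*t) - 5*exp(-3*t)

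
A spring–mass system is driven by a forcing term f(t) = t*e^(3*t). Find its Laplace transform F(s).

L{t} = 1!/s^2 = 1/s^2.
By the first shifting theorem, multiplying by e^(3t) replaces s with s - 3.

F(s) = (s - 3)^(-2)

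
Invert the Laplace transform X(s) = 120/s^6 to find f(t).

f(t) = t^5

Since L{t^5} = 5!/s^6 = 120/s^6, the inverse is t^5.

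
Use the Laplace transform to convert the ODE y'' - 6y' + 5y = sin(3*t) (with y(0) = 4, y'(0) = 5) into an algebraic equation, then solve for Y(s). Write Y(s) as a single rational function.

Take the Laplace transform of both sides.
Using L{y''} = s^2 Y - s·y(0) - y'(0) and L{y'} = sY - y(0), with y(0) = 4, y'(0) = 5, the left side becomes (s^2 - 6*s + 5)Y - (4*s - 19).
The right side is L{sin(3*t)} = 3/(s^2 + 9).
So (s^2 - 6*s + 5)Y = 3/(s^2 + 9) + (4*s - 19).
Divide through and combine into a single rational function.

Y(s) = (4*s^3 - 19*s^2 + 36*s - 168)/(s^4 - 6*s^3 + 14*s^2 - 54*s + 45)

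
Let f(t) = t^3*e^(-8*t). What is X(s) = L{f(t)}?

L{t^3} = 3!/s^4 = 6/s^4.
By the first shifting theorem, multiplying by e^(-8t) replaces s with s + 8.

X(s) = 6/(s + 8)^4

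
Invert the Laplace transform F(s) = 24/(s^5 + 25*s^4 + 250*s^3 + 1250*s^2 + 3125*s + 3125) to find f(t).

f(t) = t^4*exp(-5*t)

Rewrite the denominator: s^5 + 25*s^4 + 250*s^3 + 1250*s^2 + 3125*s + 3125 = (s + 5)^5.
The form in (s + 5) signals a first-shifting-theorem factor e^(-5t).
Since L{t^4} = 4!/s^5 = 24/s^5, the inverse is t^4*e^(-5*t).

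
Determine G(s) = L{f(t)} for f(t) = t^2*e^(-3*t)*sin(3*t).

G(s) = 18*(s^2 + 6*s + 6)/(s^2 + 6*s + 18)^3

L{sin(3t)} = 3/(s^2 + 9).
Multiplying by e^(-3t) shifts s → s + 3, so L{e^(-3*t)*sin(3*t)} = 3/((s + 3)^2 + 9).
Then apply L{t^2·g(t)} = (-1)^2 d^2/ds^2[H(s)] with H(s) = 3/((s + 3)^2 + 9):
differentiating 2 times and applying the sign gives 18*(s^2 + 6*s + 6)/(s^2 + 6*s + 18)^3.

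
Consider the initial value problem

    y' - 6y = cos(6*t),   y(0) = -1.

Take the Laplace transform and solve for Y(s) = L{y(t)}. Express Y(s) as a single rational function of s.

Y(s) = (-s^2 + s - 36)/(s^3 - 6*s^2 + 36*s - 216)

Transform both sides with L{·}.
The derivative rules (L{y'} = sY - y(0) = sY - (-1)) turn the left side into (s - 6)Y - (-1).
The right side is L{cos(6*t)} = s/(s^2 + 36).
So (s - 6)Y = s/(s^2 + 36) + (-1).
Divide through and combine into a single rational function.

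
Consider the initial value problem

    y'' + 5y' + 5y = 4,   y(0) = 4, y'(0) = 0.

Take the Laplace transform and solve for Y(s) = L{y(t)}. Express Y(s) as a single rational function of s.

Transform both sides with L{·}.
The derivative rules (L{y''} = s^2 Y - s·y(0) - y'(0) and L{y'} = sY - y(0), with y(0) = 4, y'(0) = 0) turn the left side into (s^2 + 5*s + 5)Y - (4*s + 20).
The right side is L{4} = 4/s.
So (s^2 + 5*s + 5)Y = 4/s + (4*s + 20).
Solve for Y(s) and write it as one ratio of polynomials.

Y(s) = (4*s^2 + 20*s + 4)/(s^3 + 5*s^2 + 5*s)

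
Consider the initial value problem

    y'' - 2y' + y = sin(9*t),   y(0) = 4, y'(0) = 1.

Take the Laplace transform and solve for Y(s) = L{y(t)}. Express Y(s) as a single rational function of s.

Y(s) = (4*s^3 - 7*s^2 + 324*s - 558)/(s^4 - 2*s^3 + 82*s^2 - 162*s + 81)

Laplace-transform each side.
The derivative rules (L{y''} = s^2 Y - s·y(0) - y'(0) and L{y'} = sY - y(0), with y(0) = 4, y'(0) = 1) turn the left side into (s^2 - 2*s + 1)Y - (4*s - 7).
The right side is L{sin(9*t)} = 9/(s^2 + 81).
So (s^2 - 2*s + 1)Y = 9/(s^2 + 81) + (4*s - 7).
Isolate Y and clear denominators.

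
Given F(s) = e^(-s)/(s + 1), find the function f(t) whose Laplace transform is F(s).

The factor e^(-s) signals a time shift by c = 1 (second shifting theorem).
L{e^(-t)} = 1/(s + 1), so L^-1{1/(s + 1)} = e^(-t).
Hence the inverse is u(t - 1) times that function evaluated at t - 1.

f(t) = Heaviside(t - 1)*(exp(-t + 1))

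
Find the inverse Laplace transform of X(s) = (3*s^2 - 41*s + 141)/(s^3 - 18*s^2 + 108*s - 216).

3*t^2*exp(6*t)/2 - 5*t*exp(6*t) + 3*exp(6*t)

Factor the denominator: s^3 - 18*s^2 + 108*s - 216 = (s - 6)^3.
Partial fraction decomposition gives [3/(s - 6)] + [-5/(s - 6)^2] + [3/(s - 6)^3].
Invert each term: 3/(s - 6) ↔ 3e^(6t); -5/(s - 6)^2 ↔ -5t·e^(6t); 3/(s - 6)^3 ↔ (3/2)t^2·e^(6t).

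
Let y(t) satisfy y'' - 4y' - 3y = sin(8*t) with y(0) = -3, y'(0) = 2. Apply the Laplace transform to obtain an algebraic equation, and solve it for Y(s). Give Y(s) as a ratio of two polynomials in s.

Y(s) = (-3*s^3 + 14*s^2 - 192*s + 904)/(s^4 - 4*s^3 + 61*s^2 - 256*s - 192)

Apply the Laplace transform to the equation.
Using L{y''} = s^2 Y - s·y(0) - y'(0) and L{y'} = sY - y(0), with y(0) = -3, y'(0) = 2, the left side becomes (s^2 - 4*s - 3)Y - (-3*s + 14).
The right side is L{sin(8*t)} = 8/(s^2 + 64).
So (s^2 - 4*s - 3)Y = 8/(s^2 + 64) + (-3*s + 14).
Solve for Y(s) and write it as one ratio of polynomials.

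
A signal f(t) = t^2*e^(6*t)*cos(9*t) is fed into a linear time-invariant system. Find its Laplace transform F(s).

F(s) = 2*(s - 6)*(s^2 - 12*s - 207)/(s^2 - 12*s + 117)^3

L{cos(9t)} = s/(s^2 + 81).
Multiplying by e^(6t) shifts s → s - 6, so L{e^(6*t)*cos(9*t)} = (s - 6)/((s - 6)^2 + 81).
Then apply L{t^2·g(t)} = (-1)^2 d^2/ds^2[G(s)] with G(s) = (s - 6)/((s - 6)^2 + 81):
differentiating 2 times and applying the sign gives 2*(s - 6)*(s^2 - 12*s - 207)/(s^2 - 12*s + 117)^3.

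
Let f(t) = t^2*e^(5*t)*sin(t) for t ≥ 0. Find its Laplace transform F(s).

L{sin(t)} = 1/(s^2 + 1).
Multiplying by e^(5t) shifts s → s - 5, so L{e^(5*t)*sin(t)} = 1/((s - 5)^2 + 1).
Then apply L{t^2·g(t)} = (-1)^2 d^2/ds^2[G(s)] with G(s) = 1/((s - 5)^2 + 1):
differentiating 2 times and applying the sign gives 2*(3*s^2 - 30*s + 74)/(s^2 - 10*s + 26)^3.

F(s) = 2*(3*s^2 - 30*s + 74)/(s^2 - 10*s + 26)^3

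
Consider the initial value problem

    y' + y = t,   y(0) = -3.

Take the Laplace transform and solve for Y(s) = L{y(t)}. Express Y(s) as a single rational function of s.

Y(s) = (-3*s^2 + 1)/(s^3 + s^2)

Apply the Laplace transform to the equation.
With L{y'} = sY - y(0) = sY - (-3): the LHS transforms to (s + 1)Y - (-3).
The right side is L{t} = s^(-2).
So (s + 1)Y = s^(-2) + (-3).
Solve for Y(s) and write it as one ratio of polynomials.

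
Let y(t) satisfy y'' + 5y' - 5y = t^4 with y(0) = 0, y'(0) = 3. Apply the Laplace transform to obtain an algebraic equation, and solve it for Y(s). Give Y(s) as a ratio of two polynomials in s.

Y(s) = (3*s^5 + 24)/(s^7 + 5*s^6 - 5*s^5)

Take the Laplace transform of both sides.
With L{y''} = s^2 Y - s·y(0) - y'(0) and L{y'} = sY - y(0), with y(0) = 0, y'(0) = 3: the LHS transforms to (s^2 + 5*s - 5)Y - (3).
The right side is L{t^4} = 24/s^5.
So (s^2 + 5*s - 5)Y = 24/s^5 + (3).
Divide through and combine into a single rational function.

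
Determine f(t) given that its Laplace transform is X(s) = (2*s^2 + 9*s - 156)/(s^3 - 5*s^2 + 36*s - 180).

f(t) = -exp(5*t) + 4*sin(6*t) + 3*cos(6*t)

Factor the denominator: s^3 - 5*s^2 + 36*s - 180 = (s - 5)*(s^2 + 36).
Partial fraction decomposition gives [-1/(s - 5)] + [3*s/(s^2 + 36)] + [24/(s^2 + 36)].
Invert each term: -1/(s - 5) ↔ -e^(5t); 3·s/(s^2 + 36) ↔ 3cos(6t); 4·6/(s^2 + 36) ↔ 4sin(6t).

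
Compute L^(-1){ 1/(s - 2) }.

Since L{e^(2t)} = 1/(s - 2), the inverse is exp(2*t).

exp(2*t)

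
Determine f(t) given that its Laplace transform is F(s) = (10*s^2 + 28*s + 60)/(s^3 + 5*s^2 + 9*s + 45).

Factor the denominator: s^3 + 5*s^2 + 9*s + 45 = (s + 5)*(s^2 + 9).
Partial fraction decomposition gives [5/(s + 5)] + [5*s/(s^2 + 9)] + [3/(s^2 + 9)].
Invert each term: 5/(s + 5) ↔ 5e^(-5t); 5·s/(s^2 + 9) ↔ 5cos(3t); 1·3/(s^2 + 9) ↔ sin(3t).

f(t) = sin(3*t) + 5*cos(3*t) + 5*exp(-5*t)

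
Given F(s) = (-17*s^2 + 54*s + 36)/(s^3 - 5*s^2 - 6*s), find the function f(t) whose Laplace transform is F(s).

Factor the denominator: s^3 - 5*s^2 - 6*s = s*(s - 6)*(s + 1).
Partial fraction decomposition gives [-5/(s + 1)] + [-6/(s - 6)] + [-6/s].
Invert each term: -5/(s + 1) ↔ -5e^(-t); -6/(s - 6) ↔ -6e^(6t); -6/(s - 0) ↔ -6e^(0t).

f(t) = -6*exp(6*t) - 6 - 5*exp(-t)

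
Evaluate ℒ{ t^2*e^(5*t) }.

2/(s - 5)^3

L{e^(5t)} = 1/(s - 5).
Then apply L{t^2·g(t)} = (-1)^2 d^2/ds^2[G(s)] with G(s) = 1/(s - 5):
differentiating 2 times and applying the sign gives 2/(s - 5)^3.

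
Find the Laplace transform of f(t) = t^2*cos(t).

L{cos(t)} = s/(s^2 + 1).
Then apply L{t^2·g(t)} = (-1)^2 d^2/ds^2[G(s)] with G(s) = s/(s^2 + 1):
differentiating 2 times and applying the sign gives 2*s*(s^2 - 3)/(s^2 + 1)^3.

2*s*(s^2 - 3)/(s^2 + 1)^3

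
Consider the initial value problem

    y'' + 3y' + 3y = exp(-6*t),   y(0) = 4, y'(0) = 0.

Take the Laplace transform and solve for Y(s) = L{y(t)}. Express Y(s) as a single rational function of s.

Y(s) = (4*s^2 + 36*s + 73)/(s^3 + 9*s^2 + 21*s + 18)

Apply the Laplace transform to the equation.
The derivative rules (L{y''} = s^2 Y - s·y(0) - y'(0) and L{y'} = sY - y(0), with y(0) = 4, y'(0) = 0) turn the left side into (s^2 + 3*s + 3)Y - (4*s + 12).
The right side is L{exp(-6*t)} = 1/(s + 6).
So (s^2 + 3*s + 3)Y = 1/(s + 6) + (4*s + 12).
Solve for Y(s) and write it as one ratio of polynomials.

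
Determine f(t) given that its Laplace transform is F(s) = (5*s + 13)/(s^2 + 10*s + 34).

f(t) = -4*exp(-5*t)*sin(3*t) + 5*exp(-5*t)*cos(3*t)

Complete the square in the denominator: s^2 + 10*s + 34 = (s + 5)^2 + 3^2.
Split the numerator to match: 5*s + 13 = 5·(s + 5) - 4·3.
Invert each term: 5·(s + 5)/((s + 5)^2 + 9) ↔ 5e^(-5t)cos(3t); -4·3/((s + 5)^2 + 9) ↔ -4e^(-5t)sin(3t).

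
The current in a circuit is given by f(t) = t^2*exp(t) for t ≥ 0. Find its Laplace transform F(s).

F(s) = 2/(s - 1)^3

L{e^(t)} = 1/(s - 1).
Then apply L{t^2·g(t)} = (-1)^2 d^2/ds^2[G(s)] with G(s) = 1/(s - 1):
differentiating 2 times and applying the sign gives 2/(s - 1)^3.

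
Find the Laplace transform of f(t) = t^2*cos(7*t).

2*s*(s^2 - 147)/(s^2 + 49)^3

L{cos(7t)} = s/(s^2 + 49).
Then apply L{t^2·g(t)} = (-1)^2 d^2/ds^2[H(s)] with H(s) = s/(s^2 + 49):
differentiating 2 times and applying the sign gives 2*s*(s^2 - 147)/(s^2 + 49)^3.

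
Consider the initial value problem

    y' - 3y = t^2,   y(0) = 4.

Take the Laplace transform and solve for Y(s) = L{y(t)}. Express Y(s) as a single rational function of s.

Laplace-transform each side.
The derivative rules (L{y'} = sY - y(0) = sY - 4) turn the left side into (s - 3)Y - (4).
The right side is L{t^2} = 2/s^3.
So (s - 3)Y = 2/s^3 + (4).
Divide through and combine into a single rational function.

Y(s) = (4*s^3 + 2)/(s^4 - 3*s^3)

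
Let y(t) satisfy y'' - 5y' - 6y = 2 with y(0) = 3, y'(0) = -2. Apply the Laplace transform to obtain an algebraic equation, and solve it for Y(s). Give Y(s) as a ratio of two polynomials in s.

Apply the Laplace transform to the equation.
Using L{y''} = s^2 Y - s·y(0) - y'(0) and L{y'} = sY - y(0), with y(0) = 3, y'(0) = -2, the left side becomes (s^2 - 5*s - 6)Y - (3*s - 17).
The right side is L{2} = 2/s.
So (s^2 - 5*s - 6)Y = 2/s + (3*s - 17).
Isolate Y and clear denominators.

Y(s) = (3*s^2 - 17*s + 2)/(s^3 - 5*s^2 - 6*s)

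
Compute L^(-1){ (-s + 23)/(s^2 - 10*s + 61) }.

3*exp(5*t)*sin(6*t) - exp(5*t)*cos(6*t)

Complete the square in the denominator: s^2 - 10*s + 61 = (s - 5)^2 + 6^2.
Split the numerator to match: -s + 23 = -1·(s - 5) + 3·6.
Invert each term: -1·(s - 5)/((s - 5)^2 + 36) ↔ -e^(5t)cos(6t); 3·6/((s - 5)^2 + 36) ↔ 3e^(5t)sin(6t).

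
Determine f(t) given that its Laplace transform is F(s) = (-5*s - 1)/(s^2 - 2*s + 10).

Complete the square in the denominator: s^2 - 2*s + 10 = (s - 1)^2 + 3^2.
Split the numerator to match: -5*s - 1 = -5·(s - 1) - 2·3.
Invert each term: -5·(s - 1)/((s - 1)^2 + 9) ↔ -5e^(t)cos(3t); -2·3/((s - 1)^2 + 9) ↔ -2e^(t)sin(3t).

f(t) = -2*exp(t)*sin(3*t) - 5*exp(t)*cos(3*t)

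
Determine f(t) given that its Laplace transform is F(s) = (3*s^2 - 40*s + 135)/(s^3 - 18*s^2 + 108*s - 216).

f(t) = 3*t^2*exp(6*t)/2 - 4*t*exp(6*t) + 3*exp(6*t)

Factor the denominator: s^3 - 18*s^2 + 108*s - 216 = (s - 6)^3.
Partial fraction decomposition gives [3/(s - 6)] + [-4/(s - 6)^2] + [3/(s - 6)^3].
Invert each term: 3/(s - 6) ↔ 3e^(6t); -4/(s - 6)^2 ↔ -4t·e^(6t); 3/(s - 6)^3 ↔ (3/2)t^2·e^(6t).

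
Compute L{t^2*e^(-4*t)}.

L{e^(-4t)} = 1/(s + 4).
Then apply L{t^2·g(t)} = (-1)^2 d^2/ds^2[H(s)] with H(s) = 1/(s + 4):
differentiating 2 times and applying the sign gives 2/(s + 4)^3.

2/(s + 4)^3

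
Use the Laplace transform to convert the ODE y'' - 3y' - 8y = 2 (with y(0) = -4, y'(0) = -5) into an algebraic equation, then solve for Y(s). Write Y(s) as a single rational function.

Take the Laplace transform of both sides.
The derivative rules (L{y''} = s^2 Y - s·y(0) - y'(0) and L{y'} = sY - y(0), with y(0) = -4, y'(0) = -5) turn the left side into (s^2 - 3*s - 8)Y - (-4*s + 7).
The right side is L{2} = 2/s.
So (s^2 - 3*s - 8)Y = 2/s + (-4*s + 7).
Isolate Y and clear denominators.

Y(s) = (-4*s^2 + 7*s + 2)/(s^3 - 3*s^2 - 8*s)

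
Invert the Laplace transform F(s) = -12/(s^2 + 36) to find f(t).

Since L{sin(6t)} = 6/(s^2 + 36), the inverse is sin(6*t), scaled by -2.

f(t) = -2*sin(6*t)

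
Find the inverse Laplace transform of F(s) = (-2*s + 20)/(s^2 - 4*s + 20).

Complete the square in the denominator: s^2 - 4*s + 20 = (s - 2)^2 + 4^2.
Split the numerator to match: -2*s + 20 = -2·(s - 2) + 4·4.
Invert each term: -2·(s - 2)/((s - 2)^2 + 16) ↔ -2e^(2t)cos(4t); 4·4/((s - 2)^2 + 16) ↔ 4e^(2t)sin(4t).

4*exp(2*t)*sin(4*t) - 2*exp(2*t)*cos(4*t)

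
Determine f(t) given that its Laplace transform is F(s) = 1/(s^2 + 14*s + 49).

f(t) = t*exp(-7*t)

Rewrite the denominator: s^2 + 14*s + 49 = (s + 7)^2.
The form in (s + 7) signals a first-shifting-theorem factor e^(-7t).
Since L{t} = 1!/s^2 = 1/s^2, the inverse is t*exp(-7*t).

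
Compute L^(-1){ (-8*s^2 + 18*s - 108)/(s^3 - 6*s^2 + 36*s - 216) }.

Factor the denominator: s^3 - 6*s^2 + 36*s - 216 = (s - 6)*(s^2 + 36).
Partial fraction decomposition gives [-4/(s - 6)] + [-4*s/(s^2 + 36)] + [-6/(s^2 + 36)].
Invert each term: -4/(s - 6) ↔ -4e^(6t); -4·s/(s^2 + 36) ↔ -4cos(6t); -1·6/(s^2 + 36) ↔ -sin(6t).

-4*exp(6*t) - sin(6*t) - 4*cos(6*t)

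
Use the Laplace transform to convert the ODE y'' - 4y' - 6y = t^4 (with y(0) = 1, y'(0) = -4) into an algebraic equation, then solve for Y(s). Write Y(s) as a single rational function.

Y(s) = (s^6 - 8*s^5 + 24)/(s^7 - 4*s^6 - 6*s^5)

Apply the Laplace transform to the equation.
The derivative rules (L{y''} = s^2 Y - s·y(0) - y'(0) and L{y'} = sY - y(0), with y(0) = 1, y'(0) = -4) turn the left side into (s^2 - 4*s - 6)Y - (s - 8).
The right side is L{t^4} = 24/s^5.
So (s^2 - 4*s - 6)Y = 24/s^5 + (s - 8).
Divide through and combine into a single rational function.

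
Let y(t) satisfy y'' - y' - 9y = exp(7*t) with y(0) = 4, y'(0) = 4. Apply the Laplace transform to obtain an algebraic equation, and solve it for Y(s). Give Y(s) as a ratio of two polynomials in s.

Transform both sides with L{·}.
The derivative rules (L{y''} = s^2 Y - s·y(0) - y'(0) and L{y'} = sY - y(0), with y(0) = 4, y'(0) = 4) turn the left side into (s^2 - s - 9)Y - (4*s).
The right side is L{exp(7*t)} = 1/(s - 7).
So (s^2 - s - 9)Y = 1/(s - 7) + (4*s).
Isolate Y and clear denominators.

Y(s) = (4*s^2 - 28*s + 1)/(s^3 - 8*s^2 - 2*s + 63)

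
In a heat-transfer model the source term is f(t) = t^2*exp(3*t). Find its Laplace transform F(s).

L{e^(3t)} = 1/(s - 3).
Then apply L{t^2·g(t)} = (-1)^2 d^2/ds^2[G(s)] with G(s) = 1/(s - 3):
differentiating 2 times and applying the sign gives 2/(s - 3)^3.

F(s) = 2/(s - 3)^3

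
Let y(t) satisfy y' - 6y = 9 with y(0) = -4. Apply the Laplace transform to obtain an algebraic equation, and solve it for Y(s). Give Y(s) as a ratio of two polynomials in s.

Y(s) = (-4*s + 9)/(s^2 - 6*s)

Transform both sides with L{·}.
The derivative rules (L{y'} = sY - y(0) = sY - (-4)) turn the left side into (s - 6)Y - (-4).
The right side is L{9} = 9/s.
So (s - 6)Y = 9/s + (-4).
Divide through and combine into a single rational function.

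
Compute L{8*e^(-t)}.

8/(s + 1)

L{8} = 8/s.
By the first shifting theorem, multiplying by e^(-t) replaces s with s + 1.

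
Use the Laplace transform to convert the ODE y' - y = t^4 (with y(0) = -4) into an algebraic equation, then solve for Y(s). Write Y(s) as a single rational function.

Y(s) = (-4*s^5 + 24)/(s^6 - s^5)

Laplace-transform each side.
With L{y'} = sY - y(0) = sY - (-4): the LHS transforms to (s - 1)Y - (-4).
The right side is L{t^4} = 24/s^5.
So (s - 1)Y = 24/s^5 + (-4).
Solve for Y(s) and write it as one ratio of polynomials.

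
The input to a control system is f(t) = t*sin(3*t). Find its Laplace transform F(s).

F(s) = 6*s/(s^2 + 9)^2

L{sin(3t)} = 3/(s^2 + 9).
Then apply L{t·g(t)} = -d/ds[G(s)] with G(s) = 3/(s^2 + 9):
differentiating 1 time and applying the sign gives 6*s/(s^2 + 9)^2.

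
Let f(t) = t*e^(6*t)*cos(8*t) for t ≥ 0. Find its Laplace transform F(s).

F(s) = (s - 14)*(s + 2)/(s^2 - 12*s + 100)^2

L{cos(8t)} = s/(s^2 + 64).
Multiplying by e^(6t) shifts s → s - 6, so L{e^(6*t)*cos(8*t)} = (s - 6)/((s - 6)^2 + 64).
Then apply L{t·g(t)} = -d/ds[G(s)] with G(s) = (s - 6)/((s - 6)^2 + 64):
differentiating 1 time and applying the sign gives (s - 14)*(s + 2)/(s^2 - 12*s + 100)^2.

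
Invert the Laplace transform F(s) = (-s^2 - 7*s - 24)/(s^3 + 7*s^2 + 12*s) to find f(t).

Factor the denominator: s^3 + 7*s^2 + 12*s = s*(s + 3)*(s + 4).
Partial fraction decomposition gives [-2/s] + [-3/(s + 4)] + [4/(s + 3)].
Invert each term: -2/(s - 0) ↔ -2e^(0t); -3/(s + 4) ↔ -3e^(-4t); 4/(s + 3) ↔ 4e^(-3t).

f(t) = -2 + 4*exp(-3*t) - 3*exp(-4*t)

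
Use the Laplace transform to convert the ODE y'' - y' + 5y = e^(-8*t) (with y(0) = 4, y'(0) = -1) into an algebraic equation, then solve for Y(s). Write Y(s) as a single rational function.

Take the Laplace transform of both sides.
Using L{y''} = s^2 Y - s·y(0) - y'(0) and L{y'} = sY - y(0), with y(0) = 4, y'(0) = -1, the left side becomes (s^2 - s + 5)Y - (4*s - 5).
The right side is L{e^(-8*t)} = 1/(s + 8).
So (s^2 - s + 5)Y = 1/(s + 8) + (4*s - 5).
Divide through and combine into a single rational function.

Y(s) = (4*s^2 + 27*s - 39)/(s^3 + 7*s^2 - 3*s + 40)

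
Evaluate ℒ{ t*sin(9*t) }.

18*s/(s^2 + 81)^2

L{sin(9t)} = 9/(s^2 + 81).
Then apply L{t·g(t)} = -d/ds[H(s)] with H(s) = 9/(s^2 + 81):
differentiating 1 time and applying the sign gives 18*s/(s^2 + 81)^2.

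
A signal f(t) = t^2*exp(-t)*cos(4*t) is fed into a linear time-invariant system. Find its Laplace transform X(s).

X(s) = 2*(s + 1)*(s^2 + 2*s - 47)/(s^2 + 2*s + 17)^3

L{cos(4t)} = s/(s^2 + 16).
Multiplying by e^(-t) shifts s → s + 1, so L{exp(-t)*cos(4*t)} = (s + 1)/((s + 1)^2 + 16).
Then apply L{t^2·g(t)} = (-1)^2 d^2/ds^2[G(s)] with G(s) = (s + 1)/((s + 1)^2 + 16):
differentiating 2 times and applying the sign gives 2*(s + 1)*(s^2 + 2*s - 47)/(s^2 + 2*s + 17)^3.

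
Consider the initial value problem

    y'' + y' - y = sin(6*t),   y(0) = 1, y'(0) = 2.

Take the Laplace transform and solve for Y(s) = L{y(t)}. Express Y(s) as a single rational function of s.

Y(s) = (s^3 + 3*s^2 + 36*s + 114)/(s^4 + s^3 + 35*s^2 + 36*s - 36)

Take the Laplace transform of both sides.
Using L{y''} = s^2 Y - s·y(0) - y'(0) and L{y'} = sY - y(0), with y(0) = 1, y'(0) = 2, the left side becomes (s^2 + s - 1)Y - (s + 3).
The right side is L{sin(6*t)} = 6/(s^2 + 36).
So (s^2 + s - 1)Y = 6/(s^2 + 36) + (s + 3).
Divide through and combine into a single rational function.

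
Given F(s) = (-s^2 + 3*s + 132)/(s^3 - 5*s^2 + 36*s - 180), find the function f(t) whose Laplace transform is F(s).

f(t) = 2*exp(5*t) - 2*sin(6*t) - 3*cos(6*t)

Factor the denominator: s^3 - 5*s^2 + 36*s - 180 = (s - 5)*(s^2 + 36).
Partial fraction decomposition gives [2/(s - 5)] + [-3*s/(s^2 + 36)] + [-12/(s^2 + 36)].
Invert each term: 2/(s - 5) ↔ 2e^(5t); -3·s/(s^2 + 36) ↔ -3cos(6t); -2·6/(s^2 + 36) ↔ -2sin(6t).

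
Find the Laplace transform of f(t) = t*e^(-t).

L{e^(-t)} = 1/(s + 1).
Then apply L{t·g(t)} = -d/ds[G(s)] with G(s) = 1/(s + 1):
differentiating 1 time and applying the sign gives (s + 1)^(-2).

(s + 1)^(-2)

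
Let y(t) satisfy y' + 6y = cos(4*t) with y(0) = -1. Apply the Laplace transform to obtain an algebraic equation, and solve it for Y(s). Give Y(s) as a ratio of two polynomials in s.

Transform both sides with L{·}.
With L{y'} = sY - y(0) = sY - (-1): the LHS transforms to (s + 6)Y - (-1).
The right side is L{cos(4*t)} = s/(s^2 + 16).
So (s + 6)Y = s/(s^2 + 16) + (-1).
Divide through and combine into a single rational function.

Y(s) = (-s^2 + s - 16)/(s^3 + 6*s^2 + 16*s + 96)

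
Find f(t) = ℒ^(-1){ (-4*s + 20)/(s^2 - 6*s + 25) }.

f(t) = 2*exp(3*t)*sin(4*t) - 4*exp(3*t)*cos(4*t)

Complete the square in the denominator: s^2 - 6*s + 25 = (s - 3)^2 + 4^2.
Split the numerator to match: -4*s + 20 = -4·(s - 3) + 2·4.
Invert each term: -4·(s - 3)/((s - 3)^2 + 16) ↔ -4e^(3t)cos(4t); 2·4/((s - 3)^2 + 16) ↔ 2e^(3t)sin(4t).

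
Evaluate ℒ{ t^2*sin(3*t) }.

18*(s^2 - 3)/(s^2 + 9)^3

L{sin(3t)} = 3/(s^2 + 9).
Then apply L{t^2·g(t)} = (-1)^2 d^2/ds^2[G(s)] with G(s) = 3/(s^2 + 9):
differentiating 2 times and applying the sign gives 18*(s^2 - 3)/(s^2 + 9)^3.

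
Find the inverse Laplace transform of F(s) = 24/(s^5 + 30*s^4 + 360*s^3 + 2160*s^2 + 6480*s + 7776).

t^4*exp(-6*t)

Rewrite the denominator: s^5 + 30*s^4 + 360*s^3 + 2160*s^2 + 6480*s + 7776 = (s + 6)^5.
The form in (s + 6) signals a first-shifting-theorem factor e^(-6t).
Since L{t^4} = 4!/s^5 = 24/s^5, the inverse is t^4*e^(-6*t).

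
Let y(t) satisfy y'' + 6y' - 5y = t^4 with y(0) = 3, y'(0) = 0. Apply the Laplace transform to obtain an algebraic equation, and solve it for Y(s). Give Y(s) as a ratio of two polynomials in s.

Laplace-transform each side.
The derivative rules (L{y''} = s^2 Y - s·y(0) - y'(0) and L{y'} = sY - y(0), with y(0) = 3, y'(0) = 0) turn the left side into (s^2 + 6*s - 5)Y - (3*s + 18).
The right side is L{t^4} = 24/s^5.
So (s^2 + 6*s - 5)Y = 24/s^5 + (3*s + 18).
Solve for Y(s) and write it as one ratio of polynomials.

Y(s) = (3*s^6 + 18*s^5 + 24)/(s^7 + 6*s^6 - 5*s^5)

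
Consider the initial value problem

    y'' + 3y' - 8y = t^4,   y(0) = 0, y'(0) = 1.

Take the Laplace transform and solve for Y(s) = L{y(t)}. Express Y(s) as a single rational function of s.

Take the Laplace transform of both sides.
Using L{y''} = s^2 Y - s·y(0) - y'(0) and L{y'} = sY - y(0), with y(0) = 0, y'(0) = 1, the left side becomes (s^2 + 3*s - 8)Y - (1).
The right side is L{t^4} = 24/s^5.
So (s^2 + 3*s - 8)Y = 24/s^5 + (1).
Isolate Y and clear denominators.

Y(s) = (s^5 + 24)/(s^7 + 3*s^6 - 8*s^5)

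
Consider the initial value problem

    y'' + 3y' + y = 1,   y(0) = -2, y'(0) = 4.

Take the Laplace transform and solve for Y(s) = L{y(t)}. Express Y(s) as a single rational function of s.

Y(s) = (-2*s^2 - 2*s + 1)/(s^3 + 3*s^2 + s)

Take the Laplace transform of both sides.
Using L{y''} = s^2 Y - s·y(0) - y'(0) and L{y'} = sY - y(0), with y(0) = -2, y'(0) = 4, the left side becomes (s^2 + 3*s + 1)Y - (-2*s - 2).
The right side is L{1} = 1/s.
So (s^2 + 3*s + 1)Y = 1/s + (-2*s - 2).
Isolate Y and clear denominators.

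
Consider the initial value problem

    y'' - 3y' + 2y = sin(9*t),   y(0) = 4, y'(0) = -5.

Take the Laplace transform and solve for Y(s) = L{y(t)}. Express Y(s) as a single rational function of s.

Laplace-transform each side.
Using L{y''} = s^2 Y - s·y(0) - y'(0) and L{y'} = sY - y(0), with y(0) = 4, y'(0) = -5, the left side becomes (s^2 - 3*s + 2)Y - (4*s - 17).
The right side is L{sin(9*t)} = 9/(s^2 + 81).
So (s^2 - 3*s + 2)Y = 9/(s^2 + 81) + (4*s - 17).
Divide through and combine into a single rational function.

Y(s) = (4*s^3 - 17*s^2 + 324*s - 1368)/(s^4 - 3*s^3 + 83*s^2 - 243*s + 162)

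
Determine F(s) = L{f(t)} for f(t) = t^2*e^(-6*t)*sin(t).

F(s) = 2*(3*s^2 + 36*s + 107)/(s^2 + 12*s + 37)^3

L{sin(t)} = 1/(s^2 + 1).
Multiplying by e^(-6t) shifts s → s + 6, so L{e^(-6*t)*sin(t)} = 1/((s + 6)^2 + 1).
Then apply L{t^2·g(t)} = (-1)^2 d^2/ds^2[G(s)] with G(s) = 1/((s + 6)^2 + 1):
differentiating 2 times and applying the sign gives 2*(3*s^2 + 36*s + 107)/(s^2 + 12*s + 37)^3.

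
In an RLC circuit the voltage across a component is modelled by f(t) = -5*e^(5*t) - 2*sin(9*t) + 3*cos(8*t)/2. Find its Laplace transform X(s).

X(s) = 3*s/(2*(s^2 + 64)) - 18/(s^2 + 81) - 5/(s - 5)

By linearity of the Laplace transform, transform each term separately.
(-2)·[L{sin(9t)} = 9/(s^2 + 81)]; (3/2)·[L{cos(8t)} = s/(s^2 + 64)]; (-5)·[L{e^(5t)} = 1/(s - 5)].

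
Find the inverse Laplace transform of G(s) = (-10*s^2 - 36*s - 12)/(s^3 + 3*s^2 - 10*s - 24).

-6*exp(3*t) - 2*exp(-2*t) - 2*exp(-4*t)

Factor the denominator: s^3 + 3*s^2 - 10*s - 24 = (s - 3)*(s + 2)*(s + 4).
Partial fraction decomposition gives [-2/(s + 4)] + [-2/(s + 2)] + [-6/(s - 3)].
Invert each term: -2/(s + 4) ↔ -2e^(-4t); -2/(s + 2) ↔ -2e^(-2t); -6/(s - 3) ↔ -6e^(3t).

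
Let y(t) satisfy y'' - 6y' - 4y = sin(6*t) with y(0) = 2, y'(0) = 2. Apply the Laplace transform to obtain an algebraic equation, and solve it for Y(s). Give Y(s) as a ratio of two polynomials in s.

Y(s) = (2*s^3 - 10*s^2 + 72*s - 354)/(s^4 - 6*s^3 + 32*s^2 - 216*s - 144)

Apply the Laplace transform to the equation.
Using L{y''} = s^2 Y - s·y(0) - y'(0) and L{y'} = sY - y(0), with y(0) = 2, y'(0) = 2, the left side becomes (s^2 - 6*s - 4)Y - (2*s - 10).
The right side is L{sin(6*t)} = 6/(s^2 + 36).
So (s^2 - 6*s - 4)Y = 6/(s^2 + 36) + (2*s - 10).
Divide through and combine into a single rational function.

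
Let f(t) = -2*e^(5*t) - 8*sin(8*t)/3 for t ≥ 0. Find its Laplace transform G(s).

G(s) = -64/(3*(s^2 + 64)) - 2/(s - 5)

By linearity of the Laplace transform, transform each term separately.
(-8/3)·[L{sin(8t)} = 8/(s^2 + 64)]; (-2)·[L{e^(5t)} = 1/(s - 5)].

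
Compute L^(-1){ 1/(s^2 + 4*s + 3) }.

Rewrite the denominator: s^2 + 4*s + 3 = (s + 2)^2 - 1.
The form in (s + 2) signals a first-shifting-theorem factor e^(-2t).
Since L{sinh(t)} = 1/(s^2 - 1), the inverse is e^(-2*t)*sinh(t).

exp(-2*t)*sinh(t)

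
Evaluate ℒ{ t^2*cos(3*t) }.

L{cos(3t)} = s/(s^2 + 9).
Then apply L{t^2·g(t)} = (-1)^2 d^2/ds^2[H(s)] with H(s) = s/(s^2 + 9):
differentiating 2 times and applying the sign gives 2*s*(s^2 - 27)/(s^2 + 9)^3.

2*s*(s^2 - 27)/(s^2 + 9)^3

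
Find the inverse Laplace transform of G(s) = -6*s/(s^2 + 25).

-6*cos(5*t)

Since L{cos(5t)} = s/(s^2 + 25), the inverse is cos(5*t), scaled by -6.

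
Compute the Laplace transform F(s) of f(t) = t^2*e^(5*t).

L{e^(5t)} = 1/(s - 5).
Then apply L{t^2·g(t)} = (-1)^2 d^2/ds^2[G(s)] with G(s) = 1/(s - 5):
differentiating 2 times and applying the sign gives 2/(s - 5)^3.

F(s) = 2/(s - 5)^3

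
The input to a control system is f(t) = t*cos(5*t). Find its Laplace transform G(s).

G(s) = (s - 5)*(s + 5)/(s^2 + 25)^2

L{cos(5t)} = s/(s^2 + 25).
Then apply L{t·g(t)} = -d/ds[H(s)] with H(s) = s/(s^2 + 25):
differentiating 1 time and applying the sign gives (s - 5)*(s + 5)/(s^2 + 25)^2.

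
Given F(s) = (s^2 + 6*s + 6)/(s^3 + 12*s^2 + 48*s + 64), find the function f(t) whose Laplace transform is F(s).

Factor the denominator: s^3 + 12*s^2 + 48*s + 64 = (s + 4)^3.
Partial fraction decomposition gives [1/(s + 4)] + [-2/(s + 4)^2] + [-2/(s + 4)^3].
Invert each term: 1/(s + 4) ↔ e^(-4t); -2/(s + 4)^2 ↔ -2t·e^(-4t); -2/(s + 4)^3 ↔ (-1)t^2·e^(-4t).

f(t) = -t^2*exp(-4*t) - 2*t*exp(-4*t) + exp(-4*t)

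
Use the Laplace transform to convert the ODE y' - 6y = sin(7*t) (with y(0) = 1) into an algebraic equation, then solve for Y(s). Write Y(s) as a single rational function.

Y(s) = (s^2 + 56)/(s^3 - 6*s^2 + 49*s - 294)

Transform both sides with L{·}.
With L{y'} = sY - y(0) = sY - 1: the LHS transforms to (s - 6)Y - (1).
The right side is L{sin(7*t)} = 7/(s^2 + 49).
So (s - 6)Y = 7/(s^2 + 49) + (1).
Solve for Y(s) and write it as one ratio of polynomials.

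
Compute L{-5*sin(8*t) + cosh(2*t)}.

s/(s^2 - 4) - 40/(s^2 + 64)

By linearity of the Laplace transform, transform each term separately.
(-5)·[L{sin(8t)} = 8/(s^2 + 64)]; L{cosh(2t)} = s/(s^2 - 4).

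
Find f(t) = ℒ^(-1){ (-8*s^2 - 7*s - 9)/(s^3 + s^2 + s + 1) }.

f(t) = -4*sin(t) - 3*cos(t) - 5*exp(-t)

Factor the denominator: s^3 + s^2 + s + 1 = (s + 1)*(s^2 + 1).
Partial fraction decomposition gives [-5/(s + 1)] + [-3*s/(s^2 + 1)] + [-4/(s^2 + 1)].
Invert each term: -5/(s + 1) ↔ -5e^(-t); -3·s/(s^2 + 1) ↔ -3cos(t); -4·1/(s^2 + 1) ↔ -4sin(t).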